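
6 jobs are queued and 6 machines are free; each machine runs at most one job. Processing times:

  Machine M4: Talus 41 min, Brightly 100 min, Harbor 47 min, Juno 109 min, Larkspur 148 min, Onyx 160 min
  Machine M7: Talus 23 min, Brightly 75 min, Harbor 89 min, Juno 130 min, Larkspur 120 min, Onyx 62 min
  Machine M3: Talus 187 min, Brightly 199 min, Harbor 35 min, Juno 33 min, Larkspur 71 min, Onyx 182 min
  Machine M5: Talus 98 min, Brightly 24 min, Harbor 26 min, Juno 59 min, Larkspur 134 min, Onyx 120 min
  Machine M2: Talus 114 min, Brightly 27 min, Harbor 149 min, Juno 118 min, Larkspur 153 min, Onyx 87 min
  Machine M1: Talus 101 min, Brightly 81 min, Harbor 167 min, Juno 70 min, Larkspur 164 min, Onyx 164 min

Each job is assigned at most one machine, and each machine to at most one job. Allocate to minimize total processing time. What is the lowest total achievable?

This is the linear assignment problem.
Optimal: Talus→Machine M4 (41 min), Brightly→Machine M2 (27 min), Harbor→Machine M5 (26 min), Juno→Machine M1 (70 min), Larkspur→Machine M3 (71 min), Onyx→Machine M7 (62 min) — total 41+27+26+70+71+62 = 297 min.
Next-best assignment: Talus→Machine M7, Brightly→Machine M5, Harbor→Machine M4, Juno→Machine M1, Larkspur→Machine M3, Onyx→Machine M2 = 322 min.
No other one-to-one assignment undercuts 297 min.

Min total: 297 min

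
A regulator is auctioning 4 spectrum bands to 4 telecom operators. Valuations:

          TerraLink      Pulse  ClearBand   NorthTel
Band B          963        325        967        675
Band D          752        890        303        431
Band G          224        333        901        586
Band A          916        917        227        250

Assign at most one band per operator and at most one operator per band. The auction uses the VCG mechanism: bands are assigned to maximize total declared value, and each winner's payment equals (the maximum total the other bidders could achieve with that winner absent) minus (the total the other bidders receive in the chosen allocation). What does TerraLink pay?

TerraLink pays $27M.

Efficient allocation: TerraLink→Band A ($916M), Pulse→Band D ($890M), ClearBand→Band G ($901M), NorthTel→Band B ($675M); total welfare W = $3382M.
TerraLink receives Band A at value $916M, so the others get W − 916 = $2466M.
Without TerraLink: best allocation of the remaining 3 bidders over all 4 bands is Pulse→Band A ($917M), ClearBand→Band G ($901M), NorthTel→Band B ($675M), total $2493M.
VCG payment = (others' best without TerraLink) − (others' welfare with TerraLink) = 2493 − 2466 = $27M.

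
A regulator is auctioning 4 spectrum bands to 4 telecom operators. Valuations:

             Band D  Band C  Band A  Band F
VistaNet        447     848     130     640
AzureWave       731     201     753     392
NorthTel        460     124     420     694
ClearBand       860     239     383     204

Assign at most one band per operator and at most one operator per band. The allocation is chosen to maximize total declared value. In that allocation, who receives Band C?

VistaNet receives Band C.

Optimal: VistaNet→Band C ($848M), AzureWave→Band A ($753M), NorthTel→Band F ($694M), ClearBand→Band D ($860M) — total 848+753+694+860 = $3155M.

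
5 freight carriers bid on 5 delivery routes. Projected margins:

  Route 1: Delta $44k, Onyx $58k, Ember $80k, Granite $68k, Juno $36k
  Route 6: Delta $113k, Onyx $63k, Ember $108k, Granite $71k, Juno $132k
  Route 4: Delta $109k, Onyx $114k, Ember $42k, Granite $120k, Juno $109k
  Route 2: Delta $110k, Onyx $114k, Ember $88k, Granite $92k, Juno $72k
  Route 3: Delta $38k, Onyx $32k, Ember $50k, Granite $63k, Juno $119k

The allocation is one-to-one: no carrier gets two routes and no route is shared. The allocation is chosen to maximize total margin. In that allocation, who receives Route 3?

Juno receives Route 3.

Optimal: Delta→Route 6 ($113k), Onyx→Route 2 ($114k), Ember→Route 1 ($80k), Granite→Route 4 ($120k), Juno→Route 3 ($119k) — total 113+114+80+120+119 = $546k.
Max-entry greedy (repeatedly take the single best remaining cell) gives $484k, worse by 62.
Next-best assignment: Delta→Route 2, Onyx→Route 4, Ember→Route 6, Granite→Route 1, Juno→Route 3 = $519k.
Swapping Delta↔Granite (Delta→Route 4 $109k, Granite→Route 6 $71k) loses 53.
Juno's own top route is Route 6 ($132k), but forcing Juno→Route 6 and reassigning the rest optimally gives only $499k — worse by 47.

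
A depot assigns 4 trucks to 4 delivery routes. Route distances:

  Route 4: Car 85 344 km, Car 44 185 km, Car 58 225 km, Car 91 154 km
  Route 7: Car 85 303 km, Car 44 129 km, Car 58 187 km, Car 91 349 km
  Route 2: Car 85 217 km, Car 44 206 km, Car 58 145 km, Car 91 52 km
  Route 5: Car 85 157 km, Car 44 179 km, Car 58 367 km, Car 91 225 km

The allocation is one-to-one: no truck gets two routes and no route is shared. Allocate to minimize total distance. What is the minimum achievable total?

Minimum total: 563 km

This is a one-to-one assignment (minimum-cost bipartite matching).
Optimal: Car 85→Route 5 (157 km), Car 44→Route 7 (129 km), Car 58→Route 4 (225 km), Car 91→Route 2 (52 km) — total 157+129+225+52 = 563 km.
Next-best assignment: Car 85→Route 5, Car 44→Route 4, Car 58→Route 7, Car 91→Route 2 = 581 km.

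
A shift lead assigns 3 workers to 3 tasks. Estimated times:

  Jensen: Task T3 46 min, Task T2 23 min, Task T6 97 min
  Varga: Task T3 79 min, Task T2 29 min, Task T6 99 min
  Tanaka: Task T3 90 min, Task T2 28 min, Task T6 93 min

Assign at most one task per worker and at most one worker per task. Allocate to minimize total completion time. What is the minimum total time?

Minimum total: 168 min

This is a one-to-one assignment (minimum-cost bipartite matching).
Optimal: Jensen→Task T3 (46 min), Varga→Task T2 (29 min), Tanaka→Task T6 (93 min) — total 46+29+93 = 168 min.
Min-entry greedy (repeatedly take the single cheapest remaining cell) gives 195 min, worse by 27.
Next-best assignment: Jensen→Task T3, Varga→Task T6, Tanaka→Task T2 = 173 min.
Checked against all permutations: 168 min is optimal.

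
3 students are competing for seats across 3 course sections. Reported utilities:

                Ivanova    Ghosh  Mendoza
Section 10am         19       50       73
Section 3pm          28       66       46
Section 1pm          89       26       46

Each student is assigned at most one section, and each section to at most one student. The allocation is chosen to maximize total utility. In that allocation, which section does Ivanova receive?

This is the linear assignment problem.
Optimal: Ivanova→Section 1pm (89 points), Ghosh→Section 3pm (66 points), Mendoza→Section 10am (73 points) — total 89+66+73 = 228 points.

Ivanova receives Section 1pm.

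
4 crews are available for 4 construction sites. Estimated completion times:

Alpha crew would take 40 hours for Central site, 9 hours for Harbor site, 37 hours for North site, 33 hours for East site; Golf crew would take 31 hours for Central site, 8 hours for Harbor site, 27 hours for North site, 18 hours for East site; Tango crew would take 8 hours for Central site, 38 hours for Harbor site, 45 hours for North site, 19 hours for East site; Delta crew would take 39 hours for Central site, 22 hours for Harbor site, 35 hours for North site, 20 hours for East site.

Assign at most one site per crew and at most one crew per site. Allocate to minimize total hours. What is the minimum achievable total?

This is a one-to-one assignment (minimum-cost bipartite matching).
Optimal: Alpha crew→Harbor site (9 hours), Golf crew→North site (27 hours), Tango crew→Central site (8 hours), Delta crew→East site (20 hours) — total 9+27+8+20 = 64 hours.
Row-greedy (each crew in turn takes its cheapest remaining site) gives 70 hours, worse by 6.

Min total: 64 hours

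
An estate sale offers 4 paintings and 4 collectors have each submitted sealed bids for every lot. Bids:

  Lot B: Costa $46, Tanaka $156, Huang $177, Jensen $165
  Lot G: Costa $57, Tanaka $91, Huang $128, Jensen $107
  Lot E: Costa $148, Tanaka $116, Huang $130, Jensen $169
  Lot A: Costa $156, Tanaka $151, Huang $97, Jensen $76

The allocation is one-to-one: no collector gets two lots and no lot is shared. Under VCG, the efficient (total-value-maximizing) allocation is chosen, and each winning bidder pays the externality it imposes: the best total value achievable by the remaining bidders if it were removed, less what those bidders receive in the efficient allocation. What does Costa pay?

Costa pays $44.

Efficient allocation: Costa→Lot A ($156), Tanaka→Lot B ($156), Huang→Lot G ($128), Jensen→Lot E ($169); total welfare W = $609.
Costa receives Lot A at value $156, so the others get W − 156 = $453.
Without Costa: best allocation of the remaining 3 bidders over all 4 lots is Tanaka→Lot A ($151), Huang→Lot B ($177), Jensen→Lot E ($169), total $497.
VCG payment = (others' best without Costa) − (others' welfare with Costa) = 497 − 453 = $44.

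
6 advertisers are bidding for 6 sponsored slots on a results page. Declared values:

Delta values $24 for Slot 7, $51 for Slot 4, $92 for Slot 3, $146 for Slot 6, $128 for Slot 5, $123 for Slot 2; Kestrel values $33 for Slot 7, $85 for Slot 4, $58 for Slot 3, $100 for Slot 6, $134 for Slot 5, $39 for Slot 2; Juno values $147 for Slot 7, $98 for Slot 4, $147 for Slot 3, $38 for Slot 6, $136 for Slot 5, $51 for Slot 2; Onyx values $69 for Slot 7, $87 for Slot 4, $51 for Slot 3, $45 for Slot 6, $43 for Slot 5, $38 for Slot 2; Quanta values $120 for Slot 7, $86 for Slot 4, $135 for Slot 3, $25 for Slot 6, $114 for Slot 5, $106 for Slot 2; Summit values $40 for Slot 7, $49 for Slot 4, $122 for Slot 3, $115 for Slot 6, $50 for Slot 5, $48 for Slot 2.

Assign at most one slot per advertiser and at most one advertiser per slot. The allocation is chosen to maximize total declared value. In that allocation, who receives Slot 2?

Quanta receives Slot 2.

Treat this as an assignment problem: match each advertiser to one slot.
Optimal: Delta→Slot 6 ($146), Kestrel→Slot 5 ($134), Juno→Slot 7 ($147), Onyx→Slot 4 ($87), Quanta→Slot 2 ($106), Summit→Slot 3 ($122) — total 146+134+147+87+106+122 = $742.
Column-greedy (each slot in turn goes to its best remaining advertiser) gives $697, worse by 45.
Quanta's own top slot is Slot 3 ($135), but forcing Quanta→Slot 3 and reassigning the rest optimally gives only $741 — worse by 1.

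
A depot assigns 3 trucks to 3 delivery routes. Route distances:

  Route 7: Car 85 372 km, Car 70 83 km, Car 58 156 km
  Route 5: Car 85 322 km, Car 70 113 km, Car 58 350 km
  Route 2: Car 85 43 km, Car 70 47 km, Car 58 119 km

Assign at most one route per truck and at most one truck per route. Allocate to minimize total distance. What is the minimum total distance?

This is a one-to-one assignment (minimum-cost bipartite matching).
Optimal: Car 85→Route 2 (43 km), Car 70→Route 5 (113 km), Car 58→Route 7 (156 km) — total 43+113+156 = 312 km.
Swapping Car 70↔Car 58 (Car 70→Route 7 83 km, Car 58→Route 5 350 km) adds 164.
Checked against all permutations: 312 km is optimal.

Minimum total: 312 km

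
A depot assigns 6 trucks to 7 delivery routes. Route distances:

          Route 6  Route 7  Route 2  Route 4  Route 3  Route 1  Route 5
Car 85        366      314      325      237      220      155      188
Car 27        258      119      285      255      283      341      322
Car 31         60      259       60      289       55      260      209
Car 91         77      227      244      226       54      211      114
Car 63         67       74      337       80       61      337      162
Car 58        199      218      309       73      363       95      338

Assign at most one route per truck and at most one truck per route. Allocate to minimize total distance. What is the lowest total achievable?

Min total: 528 km

Optimal: Car 85→Route 1 (155 km), Car 27→Route 7 (119 km), Car 31→Route 2 (60 km), Car 91→Route 3 (54 km), Car 63→Route 6 (67 km), Car 58→Route 4 (73 km) — total 155+119+60+54+67+73 = 528 km.
Column-greedy (each route in turn goes to its cheapest remaining truck) gives 1012 km, worse by 484.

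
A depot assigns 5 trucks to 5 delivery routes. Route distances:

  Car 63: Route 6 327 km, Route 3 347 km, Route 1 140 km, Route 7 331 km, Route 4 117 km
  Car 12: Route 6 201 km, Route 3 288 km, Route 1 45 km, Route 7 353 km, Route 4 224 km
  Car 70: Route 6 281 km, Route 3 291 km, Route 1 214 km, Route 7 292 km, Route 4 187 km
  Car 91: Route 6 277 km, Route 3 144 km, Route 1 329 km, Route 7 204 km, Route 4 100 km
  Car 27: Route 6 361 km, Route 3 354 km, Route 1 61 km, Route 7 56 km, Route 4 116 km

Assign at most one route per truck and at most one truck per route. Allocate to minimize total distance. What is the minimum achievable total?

Minimum total: 643 km

Optimal: Car 63→Route 4 (117 km), Car 12→Route 1 (45 km), Car 70→Route 6 (281 km), Car 91→Route 3 (144 km), Car 27→Route 7 (56 km) — total 117+45+281+144+56 = 643 km.
Next-best assignment: Car 63→Route 1, Car 12→Route 6, Car 70→Route 4, Car 91→Route 3, Car 27→Route 7 = 728 km.
Swapping Car 12↔Car 91 (Car 12→Route 3 288 km, Car 91→Route 1 329 km) adds 428.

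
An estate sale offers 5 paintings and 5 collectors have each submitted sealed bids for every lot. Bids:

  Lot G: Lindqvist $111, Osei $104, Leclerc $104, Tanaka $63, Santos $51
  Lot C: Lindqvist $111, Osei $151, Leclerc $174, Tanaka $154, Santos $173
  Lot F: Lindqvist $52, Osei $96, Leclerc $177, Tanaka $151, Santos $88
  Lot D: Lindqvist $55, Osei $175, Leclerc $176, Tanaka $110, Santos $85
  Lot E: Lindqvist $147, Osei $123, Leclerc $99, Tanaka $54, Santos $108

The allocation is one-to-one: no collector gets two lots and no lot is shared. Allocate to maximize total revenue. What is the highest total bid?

Optimal: Lindqvist→Lot E ($147), Osei→Lot G ($104), Leclerc→Lot D ($176), Tanaka→Lot F ($151), Santos→Lot C ($173) — total 147+104+176+151+173 = $751.
Column-greedy (each lot in turn goes to its best remaining collector) gives $719, worse by 32.
Swapping Santos↔Leclerc (Santos→Lot D $85, Leclerc→Lot C $174) loses 90.

Max total: $751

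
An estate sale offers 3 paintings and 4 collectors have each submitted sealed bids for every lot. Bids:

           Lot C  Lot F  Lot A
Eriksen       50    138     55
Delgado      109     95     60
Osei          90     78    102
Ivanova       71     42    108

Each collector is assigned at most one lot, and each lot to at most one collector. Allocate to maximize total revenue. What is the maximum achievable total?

Maximum total: $355

This is a one-to-one assignment (maximum-weight bipartite matching).
Optimal: Delgado→Lot C ($109), Eriksen→Lot F ($138), Ivanova→Lot A ($108) — total 109+138+108 = $355.
Row-greedy (each collector in turn takes its best remaining lot) gives $349, worse by 6.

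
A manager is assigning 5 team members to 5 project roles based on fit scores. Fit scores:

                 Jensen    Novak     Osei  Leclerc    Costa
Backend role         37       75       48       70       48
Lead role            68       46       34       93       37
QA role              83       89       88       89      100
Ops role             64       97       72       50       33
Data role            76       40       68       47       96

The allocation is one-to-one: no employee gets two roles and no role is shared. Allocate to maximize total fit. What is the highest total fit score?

Maximum total: 419 pts

Optimal: Jensen→Lead role (68 pts), Novak→Ops role (97 pts), Osei→QA role (88 pts), Leclerc→Backend role (70 pts), Costa→Data role (96 pts) — total 68+97+88+70+96 = 419 pts.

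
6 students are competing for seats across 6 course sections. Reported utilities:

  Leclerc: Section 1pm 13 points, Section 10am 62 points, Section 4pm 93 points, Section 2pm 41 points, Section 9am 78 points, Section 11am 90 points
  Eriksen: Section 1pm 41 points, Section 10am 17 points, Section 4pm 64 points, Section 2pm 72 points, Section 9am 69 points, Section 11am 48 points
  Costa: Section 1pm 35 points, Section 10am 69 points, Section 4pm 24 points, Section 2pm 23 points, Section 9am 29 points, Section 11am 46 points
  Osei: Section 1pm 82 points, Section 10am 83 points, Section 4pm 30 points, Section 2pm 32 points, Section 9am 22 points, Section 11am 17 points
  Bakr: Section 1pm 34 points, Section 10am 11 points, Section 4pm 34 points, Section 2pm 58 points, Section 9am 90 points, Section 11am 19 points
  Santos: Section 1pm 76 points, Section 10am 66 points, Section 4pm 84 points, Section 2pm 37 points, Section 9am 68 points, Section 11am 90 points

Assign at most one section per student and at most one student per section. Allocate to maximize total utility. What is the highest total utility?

Optimal: Leclerc→Section 4pm (93 points), Eriksen→Section 2pm (72 points), Costa→Section 10am (69 points), Osei→Section 1pm (82 points), Bakr→Section 9am (90 points), Santos→Section 11am (90 points) — total 93+72+69+82+90+90 = 496 points.
Max-entry greedy (repeatedly take the single best remaining cell) gives 463 points, worse by 33.
Next-best assignment: Leclerc→Section 11am, Eriksen→Section 2pm, Costa→Section 10am, Osei→Section 1pm, Bakr→Section 9am, Santos→Section 4pm = 487 points.

Max total: 496 points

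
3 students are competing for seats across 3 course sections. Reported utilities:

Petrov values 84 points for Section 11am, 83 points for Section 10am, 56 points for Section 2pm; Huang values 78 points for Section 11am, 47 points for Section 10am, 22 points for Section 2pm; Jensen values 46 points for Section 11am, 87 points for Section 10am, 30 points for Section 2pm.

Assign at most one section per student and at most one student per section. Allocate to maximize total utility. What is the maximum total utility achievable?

Max total: 221 points

Optimal: Petrov→Section 2pm (56 points), Huang→Section 11am (78 points), Jensen→Section 10am (87 points) — total 56+78+87 = 221 points.
Next-best assignment: Petrov→Section 11am, Huang→Section 2pm, Jensen→Section 10am = 193 points.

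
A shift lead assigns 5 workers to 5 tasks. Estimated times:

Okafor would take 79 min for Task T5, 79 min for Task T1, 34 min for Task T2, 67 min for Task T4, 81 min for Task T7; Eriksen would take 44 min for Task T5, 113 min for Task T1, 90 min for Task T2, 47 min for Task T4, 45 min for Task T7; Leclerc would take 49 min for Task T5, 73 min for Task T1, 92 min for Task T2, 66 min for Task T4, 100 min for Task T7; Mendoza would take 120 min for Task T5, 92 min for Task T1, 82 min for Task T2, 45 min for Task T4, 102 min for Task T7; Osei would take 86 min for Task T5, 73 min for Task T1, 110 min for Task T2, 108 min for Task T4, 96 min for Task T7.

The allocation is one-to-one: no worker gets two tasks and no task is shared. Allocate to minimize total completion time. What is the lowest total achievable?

Treat this as an assignment problem: match each worker to one task.
Optimal: Okafor→Task T2 (34 min), Eriksen→Task T7 (45 min), Leclerc→Task T5 (49 min), Mendoza→Task T4 (45 min), Osei→Task T1 (73 min) — total 34+45+49+45+73 = 246 min.
Column-greedy (each task in turn goes to its cheapest remaining worker) gives 292 min, worse by 46.
Next-best assignment: Okafor→Task T2, Eriksen→Task T7, Leclerc→Task T1, Mendoza→Task T4, Osei→Task T5 = 283 min.
Swapping Mendoza↔Eriksen (Mendoza→Task T7 102 min, Eriksen→Task T4 47 min) adds 59.
No other one-to-one assignment undercuts 246 min.

Min total: 246 min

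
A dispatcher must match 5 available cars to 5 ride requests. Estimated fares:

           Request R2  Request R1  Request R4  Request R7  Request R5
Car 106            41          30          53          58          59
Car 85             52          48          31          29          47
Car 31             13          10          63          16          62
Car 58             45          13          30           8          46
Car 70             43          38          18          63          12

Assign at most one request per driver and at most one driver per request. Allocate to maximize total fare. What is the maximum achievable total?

Treat this as an assignment problem: match each driver to one request.
Optimal: Car 106→Request R5 ($59), Car 85→Request R1 ($48), Car 31→Request R4 ($63), Car 58→Request R2 ($45), Car 70→Request R7 ($63) — total 59+48+63+45+63 = $278.
Row-greedy (each driver in turn takes its best remaining request) gives $250, worse by 28.

Max total: $278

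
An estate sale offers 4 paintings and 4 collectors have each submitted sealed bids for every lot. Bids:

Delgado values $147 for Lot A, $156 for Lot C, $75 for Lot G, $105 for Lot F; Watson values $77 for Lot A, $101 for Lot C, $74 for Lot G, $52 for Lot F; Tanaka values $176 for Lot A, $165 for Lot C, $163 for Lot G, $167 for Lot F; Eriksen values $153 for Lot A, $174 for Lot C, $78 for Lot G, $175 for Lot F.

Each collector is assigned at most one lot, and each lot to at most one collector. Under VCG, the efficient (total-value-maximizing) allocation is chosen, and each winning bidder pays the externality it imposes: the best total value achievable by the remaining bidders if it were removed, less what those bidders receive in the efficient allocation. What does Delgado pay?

Efficient allocation: Delgado→Lot A ($147), Watson→Lot C ($101), Tanaka→Lot G ($163), Eriksen→Lot F ($175); total welfare W = $586.
Delgado receives Lot A at value $147, so the others get W − 147 = $439.
Without Delgado: best allocation of the remaining 3 bidders over all 4 lots is Watson→Lot C ($101), Tanaka→Lot A ($176), Eriksen→Lot F ($175), total $452.
VCG payment = (others' best without Delgado) − (others' welfare with Delgado) = 452 − 439 = $13.

Delgado pays $13.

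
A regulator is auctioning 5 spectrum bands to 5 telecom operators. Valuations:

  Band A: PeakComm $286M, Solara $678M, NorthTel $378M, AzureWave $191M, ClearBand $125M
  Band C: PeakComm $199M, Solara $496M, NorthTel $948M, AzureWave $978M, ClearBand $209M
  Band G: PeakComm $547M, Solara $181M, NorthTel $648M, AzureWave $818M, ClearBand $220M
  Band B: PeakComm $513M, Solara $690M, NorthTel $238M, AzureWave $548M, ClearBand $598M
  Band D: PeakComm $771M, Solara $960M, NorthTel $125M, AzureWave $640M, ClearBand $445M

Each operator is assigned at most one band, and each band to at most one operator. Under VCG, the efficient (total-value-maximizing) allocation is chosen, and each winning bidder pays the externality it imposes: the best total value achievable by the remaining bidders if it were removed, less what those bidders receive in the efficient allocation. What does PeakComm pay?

Efficient allocation: PeakComm→Band D ($771M), Solara→Band A ($678M), NorthTel→Band C ($948M), AzureWave→Band G ($818M), ClearBand→Band B ($598M); total welfare W = $3813M.
PeakComm receives Band D at value $771M, so the others get W − 771 = $3042M.
Without PeakComm: best allocation of the remaining 4 bidders over all 5 bands is Solara→Band D ($960M), NorthTel→Band C ($948M), AzureWave→Band G ($818M), ClearBand→Band B ($598M), total $3324M.
VCG payment = (others' best without PeakComm) − (others' welfare with PeakComm) = 3324 − 3042 = $282M.

PeakComm pays $282M.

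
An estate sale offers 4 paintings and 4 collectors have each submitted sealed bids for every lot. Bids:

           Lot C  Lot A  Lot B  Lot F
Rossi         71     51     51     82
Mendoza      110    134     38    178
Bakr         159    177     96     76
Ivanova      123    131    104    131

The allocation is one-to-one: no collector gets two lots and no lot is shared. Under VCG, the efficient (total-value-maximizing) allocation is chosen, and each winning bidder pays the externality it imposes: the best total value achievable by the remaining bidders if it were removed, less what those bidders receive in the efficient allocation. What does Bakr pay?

Efficient allocation: Rossi→Lot C ($71), Mendoza→Lot F ($178), Bakr→Lot A ($177), Ivanova→Lot B ($104); total welfare W = $530.
Bakr receives Lot A at value $177, so the others get W − 177 = $353.
Without Bakr: best allocation of the remaining 3 bidders over all 4 lots is Rossi→Lot C ($71), Mendoza→Lot F ($178), Ivanova→Lot A ($131), total $380.
VCG payment = (others' best without Bakr) − (others' welfare with Bakr) = 380 − 353 = $27.

Bakr pays $27.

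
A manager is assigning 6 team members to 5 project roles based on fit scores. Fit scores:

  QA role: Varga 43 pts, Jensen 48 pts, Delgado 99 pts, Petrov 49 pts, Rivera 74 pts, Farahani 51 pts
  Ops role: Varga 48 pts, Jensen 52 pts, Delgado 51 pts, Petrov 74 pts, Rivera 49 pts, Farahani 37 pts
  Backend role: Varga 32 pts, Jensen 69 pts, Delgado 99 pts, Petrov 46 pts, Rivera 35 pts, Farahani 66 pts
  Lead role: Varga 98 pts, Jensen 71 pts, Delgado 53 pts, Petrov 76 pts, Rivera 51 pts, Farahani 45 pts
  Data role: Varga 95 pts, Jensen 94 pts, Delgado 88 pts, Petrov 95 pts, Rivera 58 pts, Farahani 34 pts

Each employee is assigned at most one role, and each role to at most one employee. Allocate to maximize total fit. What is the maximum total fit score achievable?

Optimal: Rivera→QA role (74 pts), Petrov→Ops role (74 pts), Delgado→Backend role (99 pts), Varga→Lead role (98 pts), Jensen→Data role (94 pts) — total 74+74+99+98+94 = 439 pts.
Max-entry greedy (repeatedly take the single best remaining cell) gives 410 pts, worse by 29.
Swapping Varga↔Delgado (Varga→Backend role 32 pts, Delgado→Lead role 53 pts) loses 112.

Max total: 439 pts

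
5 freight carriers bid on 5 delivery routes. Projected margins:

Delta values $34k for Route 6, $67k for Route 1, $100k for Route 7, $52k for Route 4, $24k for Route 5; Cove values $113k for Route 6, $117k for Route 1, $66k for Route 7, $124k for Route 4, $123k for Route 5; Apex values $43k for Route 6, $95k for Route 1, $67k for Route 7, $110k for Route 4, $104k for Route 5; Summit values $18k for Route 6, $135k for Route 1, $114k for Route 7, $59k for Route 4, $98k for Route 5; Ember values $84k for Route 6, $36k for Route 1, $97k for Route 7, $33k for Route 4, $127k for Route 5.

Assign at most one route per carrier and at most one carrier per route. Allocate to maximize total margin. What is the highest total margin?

Optimal: Delta→Route 7 ($100k), Cove→Route 6 ($113k), Apex→Route 4 ($110k), Summit→Route 1 ($135k), Ember→Route 5 ($127k) — total 100+113+110+135+127 = $585k.
Row-greedy (each carrier in turn takes its best remaining route) gives $547k, worse by 38.
Every other assignment is strictly worse.

Max total: $585k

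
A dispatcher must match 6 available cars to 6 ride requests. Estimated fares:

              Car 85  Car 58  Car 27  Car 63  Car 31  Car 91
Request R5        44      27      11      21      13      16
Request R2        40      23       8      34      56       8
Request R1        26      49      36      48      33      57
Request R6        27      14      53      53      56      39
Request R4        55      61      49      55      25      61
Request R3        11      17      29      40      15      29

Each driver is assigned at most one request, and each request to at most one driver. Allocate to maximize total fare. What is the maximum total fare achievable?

Optimal: Car 85→Request R5 ($44), Car 58→Request R4 ($61), Car 27→Request R6 ($53), Car 63→Request R3 ($40), Car 31→Request R2 ($56), Car 91→Request R1 ($57) — total 44+61+53+40+56+57 = $311.
Row-greedy (each driver in turn takes its best remaining request) gives $269, worse by 42.
Every other assignment is strictly worse.

Maximum total: $311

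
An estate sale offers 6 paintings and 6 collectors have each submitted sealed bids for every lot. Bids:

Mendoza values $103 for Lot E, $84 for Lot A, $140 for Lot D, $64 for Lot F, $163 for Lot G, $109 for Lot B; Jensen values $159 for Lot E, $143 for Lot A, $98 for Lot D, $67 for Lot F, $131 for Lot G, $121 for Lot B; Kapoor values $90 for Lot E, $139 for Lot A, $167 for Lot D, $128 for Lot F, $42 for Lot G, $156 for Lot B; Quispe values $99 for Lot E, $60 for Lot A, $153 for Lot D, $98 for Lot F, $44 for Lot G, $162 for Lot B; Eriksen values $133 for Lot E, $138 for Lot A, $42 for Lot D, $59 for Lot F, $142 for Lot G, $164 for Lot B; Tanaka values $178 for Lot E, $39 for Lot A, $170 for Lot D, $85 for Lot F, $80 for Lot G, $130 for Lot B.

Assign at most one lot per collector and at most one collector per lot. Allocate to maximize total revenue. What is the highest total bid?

Maximum total: $929

Treat this as an assignment problem: match each collector to one lot.
Optimal: Mendoza→Lot G ($163), Jensen→Lot A ($143), Kapoor→Lot F ($128), Quispe→Lot D ($153), Eriksen→Lot B ($164), Tanaka→Lot E ($178) — total 163+143+128+153+164+178 = $929.
Row-greedy (each collector in turn takes its best remaining lot) gives $874, worse by 55.
Swapping Kapoor↔Jensen (Kapoor→Lot A $139, Jensen→Lot F $67) loses 65.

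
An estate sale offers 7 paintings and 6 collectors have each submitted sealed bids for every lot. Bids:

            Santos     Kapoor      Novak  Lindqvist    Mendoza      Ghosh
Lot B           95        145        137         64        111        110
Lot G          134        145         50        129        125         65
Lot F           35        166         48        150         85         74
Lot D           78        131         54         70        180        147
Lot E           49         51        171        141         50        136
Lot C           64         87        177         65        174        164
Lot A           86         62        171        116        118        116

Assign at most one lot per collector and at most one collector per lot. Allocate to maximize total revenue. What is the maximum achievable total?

Optimal: Santos→Lot G ($134), Kapoor→Lot F ($166), Novak→Lot A ($171), Lindqvist→Lot E ($141), Mendoza→Lot D ($180), Ghosh→Lot C ($164) — total 134+166+171+141+180+164 = $956.
Max-entry greedy (repeatedly take the single best remaining cell) gives $914, worse by 42.

Maximum total: $956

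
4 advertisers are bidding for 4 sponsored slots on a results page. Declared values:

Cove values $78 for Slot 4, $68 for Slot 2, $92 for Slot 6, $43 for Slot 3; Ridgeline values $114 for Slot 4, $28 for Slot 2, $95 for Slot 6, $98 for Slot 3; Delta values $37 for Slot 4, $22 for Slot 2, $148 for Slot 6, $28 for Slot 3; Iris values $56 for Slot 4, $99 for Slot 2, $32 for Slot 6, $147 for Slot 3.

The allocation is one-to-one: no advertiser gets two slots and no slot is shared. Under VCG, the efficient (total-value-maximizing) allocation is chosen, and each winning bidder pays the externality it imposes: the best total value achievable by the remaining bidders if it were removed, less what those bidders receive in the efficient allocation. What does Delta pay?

Efficient allocation: Cove→Slot 2 ($68), Ridgeline→Slot 4 ($114), Delta→Slot 6 ($148), Iris→Slot 3 ($147); total welfare W = $477.
Delta receives Slot 6 at value $148, so the others get W − 148 = $329.
Without Delta: best allocation of the remaining 3 bidders over all 4 slots is Cove→Slot 6 ($92), Ridgeline→Slot 4 ($114), Iris→Slot 3 ($147), total $353.
VCG payment = (others' best without Delta) − (others' welfare with Delta) = 353 − 329 = $24.

Delta pays $24.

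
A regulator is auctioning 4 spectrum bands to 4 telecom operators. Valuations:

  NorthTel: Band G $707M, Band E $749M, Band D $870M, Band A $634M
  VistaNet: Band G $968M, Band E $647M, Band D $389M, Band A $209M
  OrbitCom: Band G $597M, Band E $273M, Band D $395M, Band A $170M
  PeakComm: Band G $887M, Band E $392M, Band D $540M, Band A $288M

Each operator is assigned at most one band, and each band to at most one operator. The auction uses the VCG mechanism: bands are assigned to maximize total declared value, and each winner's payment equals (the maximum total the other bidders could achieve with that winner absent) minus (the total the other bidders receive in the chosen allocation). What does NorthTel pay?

Efficient allocation: NorthTel→Band D ($870M), VistaNet→Band E ($647M), OrbitCom→Band A ($170M), PeakComm→Band G ($887M); total welfare W = $2574M.
NorthTel receives Band D at value $870M, so the others get W − 870 = $1704M.
Without NorthTel: best allocation of the remaining 3 bidders over all 4 bands is VistaNet→Band E ($647M), OrbitCom→Band D ($395M), PeakComm→Band G ($887M), total $1929M.
VCG payment = (others' best without NorthTel) − (others' welfare with NorthTel) = 1929 − 1704 = $225M.

NorthTel pays $225M.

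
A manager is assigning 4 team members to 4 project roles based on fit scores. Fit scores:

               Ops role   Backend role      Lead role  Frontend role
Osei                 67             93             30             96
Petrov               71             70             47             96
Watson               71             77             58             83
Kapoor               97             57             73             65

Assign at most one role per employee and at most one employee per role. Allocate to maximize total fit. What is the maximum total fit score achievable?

Optimal: Osei→Backend role (93 pts), Petrov→Frontend role (96 pts), Watson→Lead role (58 pts), Kapoor→Ops role (97 pts) — total 93+96+58+97 = 344 pts.
Swapping Osei↔Kapoor (Osei→Ops role 67 pts, Kapoor→Backend role 57 pts) loses 66.

Max total: 344 pts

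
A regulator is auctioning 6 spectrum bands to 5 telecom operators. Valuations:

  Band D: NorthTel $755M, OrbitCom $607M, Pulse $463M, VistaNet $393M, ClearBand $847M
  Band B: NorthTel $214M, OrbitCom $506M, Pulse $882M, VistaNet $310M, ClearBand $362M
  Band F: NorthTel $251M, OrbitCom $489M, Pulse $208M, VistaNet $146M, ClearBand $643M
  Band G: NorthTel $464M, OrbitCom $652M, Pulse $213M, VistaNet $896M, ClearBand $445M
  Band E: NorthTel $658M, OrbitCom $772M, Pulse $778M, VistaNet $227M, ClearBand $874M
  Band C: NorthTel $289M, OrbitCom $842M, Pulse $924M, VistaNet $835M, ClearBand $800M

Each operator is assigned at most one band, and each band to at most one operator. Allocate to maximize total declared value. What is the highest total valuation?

Optimal: NorthTel→Band D ($755M), OrbitCom→Band C ($842M), Pulse→Band B ($882M), VistaNet→Band G ($896M), ClearBand→Band E ($874M) — total 755+842+882+896+874 = $4249M.
Max-entry greedy (repeatedly take the single best remaining cell) gives $3955M, worse by 294.
Swapping NorthTel↔OrbitCom (NorthTel→Band C $289M, OrbitCom→Band D $607M) loses 701.
No other one-to-one assignment exceeds $4249M.

Maximum total: $4249M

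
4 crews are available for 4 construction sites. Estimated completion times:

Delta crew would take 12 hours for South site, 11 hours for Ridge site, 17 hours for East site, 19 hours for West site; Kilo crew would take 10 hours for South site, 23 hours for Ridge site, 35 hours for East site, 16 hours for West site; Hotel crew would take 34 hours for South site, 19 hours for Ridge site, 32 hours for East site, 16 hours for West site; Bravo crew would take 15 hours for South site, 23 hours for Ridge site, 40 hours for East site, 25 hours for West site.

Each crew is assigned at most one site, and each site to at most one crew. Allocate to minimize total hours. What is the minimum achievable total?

Optimal: Delta crew→East site (17 hours), Kilo crew→South site (10 hours), Hotel crew→West site (16 hours), Bravo crew→Ridge site (23 hours) — total 17+10+16+23 = 66 hours.
Column-greedy (each site in turn goes to its cheapest remaining crew) gives 78 hours, worse by 12.
Checked against all permutations: 66 hours is optimal.

Min total: 66 hours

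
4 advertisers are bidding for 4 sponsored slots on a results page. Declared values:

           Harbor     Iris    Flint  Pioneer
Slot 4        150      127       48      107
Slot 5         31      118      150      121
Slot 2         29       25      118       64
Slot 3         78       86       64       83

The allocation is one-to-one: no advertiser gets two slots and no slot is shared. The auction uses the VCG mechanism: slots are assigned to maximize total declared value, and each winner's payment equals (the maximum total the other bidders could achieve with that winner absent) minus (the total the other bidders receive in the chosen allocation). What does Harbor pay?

Efficient allocation: Harbor→Slot 4 ($150), Iris→Slot 3 ($86), Flint→Slot 2 ($118), Pioneer→Slot 5 ($121); total welfare W = $475.
Harbor receives Slot 4 at value $150, so the others get W − 150 = $325.
Without Harbor: best allocation of the remaining 3 bidders over all 4 slots is Iris→Slot 4 ($127), Flint→Slot 2 ($118), Pioneer→Slot 5 ($121), total $366.
VCG payment = (others' best without Harbor) − (others' welfare with Harbor) = 366 − 325 = $41.

Harbor pays $41.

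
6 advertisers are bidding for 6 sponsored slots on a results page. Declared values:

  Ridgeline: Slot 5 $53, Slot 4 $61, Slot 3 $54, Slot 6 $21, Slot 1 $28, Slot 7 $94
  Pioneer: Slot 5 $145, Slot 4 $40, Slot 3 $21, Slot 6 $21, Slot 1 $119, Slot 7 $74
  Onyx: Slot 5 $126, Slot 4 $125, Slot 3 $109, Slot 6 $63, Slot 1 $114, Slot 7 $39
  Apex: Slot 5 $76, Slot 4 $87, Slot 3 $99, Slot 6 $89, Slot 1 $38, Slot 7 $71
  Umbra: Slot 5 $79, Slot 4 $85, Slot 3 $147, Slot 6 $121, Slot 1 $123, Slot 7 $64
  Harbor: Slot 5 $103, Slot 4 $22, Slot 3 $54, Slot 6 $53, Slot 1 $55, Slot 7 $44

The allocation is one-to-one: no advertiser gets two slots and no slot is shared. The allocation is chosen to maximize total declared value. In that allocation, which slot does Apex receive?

Optimal: Ridgeline→Slot 7 ($94), Pioneer→Slot 1 ($119), Onyx→Slot 4 ($125), Apex→Slot 6 ($89), Umbra→Slot 3 ($147), Harbor→Slot 5 ($103) — total 94+119+125+89+147+103 = $677.
Max-entry greedy (repeatedly take the single best remaining cell) gives $655, worse by 22.
Swapping Onyx↔Pioneer (Onyx→Slot 1 $114, Pioneer→Slot 4 $40) loses 90.
Every other assignment is strictly worse.
Apex's own top slot is Slot 3 ($99), but forcing Apex→Slot 3 and reassigning the rest optimally gives only $661 — worse by 16.

Apex receives Slot 6.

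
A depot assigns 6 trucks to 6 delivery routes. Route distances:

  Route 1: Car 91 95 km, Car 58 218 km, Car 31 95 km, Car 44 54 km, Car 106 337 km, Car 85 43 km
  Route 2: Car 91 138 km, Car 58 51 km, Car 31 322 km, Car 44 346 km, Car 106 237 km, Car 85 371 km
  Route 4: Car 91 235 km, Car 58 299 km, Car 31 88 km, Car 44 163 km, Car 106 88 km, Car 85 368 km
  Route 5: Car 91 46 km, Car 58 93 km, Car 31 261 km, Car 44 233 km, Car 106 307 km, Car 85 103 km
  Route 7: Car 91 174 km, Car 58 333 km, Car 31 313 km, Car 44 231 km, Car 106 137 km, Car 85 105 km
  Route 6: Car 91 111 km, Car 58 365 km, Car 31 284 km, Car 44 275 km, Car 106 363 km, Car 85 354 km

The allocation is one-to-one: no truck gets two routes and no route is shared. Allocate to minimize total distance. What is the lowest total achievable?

Minimum total: 544 km

This is a one-to-one assignment (minimum-cost bipartite matching).
Optimal: Car 91→Route 6 (111 km), Car 58→Route 2 (51 km), Car 31→Route 4 (88 km), Car 44→Route 1 (54 km), Car 106→Route 7 (137 km), Car 85→Route 5 (103 km) — total 111+51+88+54+137+103 = 544 km.
Min-entry greedy (repeatedly take the single cheapest remaining cell) gives 640 km, worse by 96.
Checked against all permutations: 544 km is optimal.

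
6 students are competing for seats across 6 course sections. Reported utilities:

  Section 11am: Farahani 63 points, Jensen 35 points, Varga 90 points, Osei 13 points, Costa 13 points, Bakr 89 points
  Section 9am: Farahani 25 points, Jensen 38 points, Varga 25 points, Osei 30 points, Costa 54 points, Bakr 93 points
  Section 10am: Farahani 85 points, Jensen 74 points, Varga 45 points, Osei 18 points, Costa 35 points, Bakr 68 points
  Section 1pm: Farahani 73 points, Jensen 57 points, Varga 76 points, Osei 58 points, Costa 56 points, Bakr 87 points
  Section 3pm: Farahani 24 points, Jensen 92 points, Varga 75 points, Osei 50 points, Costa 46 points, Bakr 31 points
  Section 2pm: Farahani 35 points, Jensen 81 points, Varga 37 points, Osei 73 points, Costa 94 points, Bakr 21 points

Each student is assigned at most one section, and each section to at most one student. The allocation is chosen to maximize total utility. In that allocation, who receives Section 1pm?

Osei receives Section 1pm.

Optimal: Farahani→Section 10am (85 points), Jensen→Section 3pm (92 points), Varga→Section 11am (90 points), Osei→Section 1pm (58 points), Costa→Section 2pm (94 points), Bakr→Section 9am (93 points) — total 85+92+90+58+94+93 = 512 points.
Row-greedy (each student in turn takes its best remaining section) gives 489 points, worse by 23.
Next-best assignment: Farahani→Section 10am, Jensen→Section 3pm, Varga→Section 11am, Osei→Section 2pm, Costa→Section 1pm, Bakr→Section 9am = 489 points.
No other one-to-one assignment exceeds 512 points.
Osei's own top section is Section 2pm (73 points), but forcing Osei→Section 2pm and reassigning the rest optimally gives only 489 points — worse by 23.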